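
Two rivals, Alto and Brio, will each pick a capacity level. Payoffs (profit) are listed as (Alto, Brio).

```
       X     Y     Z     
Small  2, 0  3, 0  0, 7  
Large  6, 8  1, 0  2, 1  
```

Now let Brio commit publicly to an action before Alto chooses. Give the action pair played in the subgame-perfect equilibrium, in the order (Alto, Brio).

Work backward from Alto's decision.
- X: Alto compares 2, 6 and picks Large; Brio would get 8.
- Y: Alto compares 3, 1 and picks Small; Brio would get 0.
- Z: Alto compares 0, 2 and picks Large; Brio would get 1.
Among 8, 0, 1, the best is 8 at X. Subgame-perfect outcome: (Large, X) with payoffs (6, 8).

(Large, X)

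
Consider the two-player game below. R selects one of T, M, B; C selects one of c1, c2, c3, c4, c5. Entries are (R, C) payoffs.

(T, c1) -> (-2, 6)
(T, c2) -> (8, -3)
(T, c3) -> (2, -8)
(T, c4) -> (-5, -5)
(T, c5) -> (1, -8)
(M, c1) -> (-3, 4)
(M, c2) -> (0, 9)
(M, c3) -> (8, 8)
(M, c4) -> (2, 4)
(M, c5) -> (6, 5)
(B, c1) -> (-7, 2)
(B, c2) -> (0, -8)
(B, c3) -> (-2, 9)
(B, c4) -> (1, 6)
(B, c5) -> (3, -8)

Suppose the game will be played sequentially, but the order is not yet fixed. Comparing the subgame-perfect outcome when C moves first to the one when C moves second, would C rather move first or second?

second

If R leads: C's best replies are T→c1, M→c2, B→c3; R's induced payoffs -2, 0, -2; outcome (M, c2), payoffs (0, 9).
If C leads: R's best replies are c1→T, c2→T, c3→M, c4→M, c5→M; C's induced payoffs 6, -3, 8, 4, 5; outcome (M, c3), payoffs (8, 8).
C gets 8 moving first and 9 moving second, so C prefers to move second.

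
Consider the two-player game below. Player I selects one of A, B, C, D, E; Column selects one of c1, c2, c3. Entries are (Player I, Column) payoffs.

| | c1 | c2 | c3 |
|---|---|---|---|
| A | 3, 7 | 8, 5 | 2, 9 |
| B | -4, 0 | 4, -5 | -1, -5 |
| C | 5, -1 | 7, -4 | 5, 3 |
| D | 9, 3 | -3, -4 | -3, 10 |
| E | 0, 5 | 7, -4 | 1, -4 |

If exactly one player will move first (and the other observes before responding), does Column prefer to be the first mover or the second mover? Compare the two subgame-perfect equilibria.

If Player I leads: Column's best replies are A→c3, B→c1, C→c3, D→c3, E→c1; Player I's induced payoffs 2, -4, 5, -3, 0; outcome (C, c3), payoffs (5, 3).
If Column leads: Player I's best replies are c1→D, c2→A, c3→C; Column's induced payoffs 3, 5, 3; outcome (A, c2), payoffs (8, 5).
Column gets 5 moving first and 3 moving second, so Column prefers to move first.

first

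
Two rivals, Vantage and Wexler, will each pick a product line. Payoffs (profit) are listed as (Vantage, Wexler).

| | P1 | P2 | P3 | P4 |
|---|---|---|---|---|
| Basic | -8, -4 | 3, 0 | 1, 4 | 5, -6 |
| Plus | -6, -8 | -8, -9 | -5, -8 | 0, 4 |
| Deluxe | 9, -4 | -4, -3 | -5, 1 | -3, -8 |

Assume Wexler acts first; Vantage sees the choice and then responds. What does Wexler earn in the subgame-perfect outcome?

4

Work backward from Vantage's decision.
- P1 → Vantage plays Deluxe (best of -8, -6, 9); Wexler gets -4.
- P2 → Vantage plays Basic (best of 3, -8, -4); Wexler gets 0.
- P3 → Vantage plays Basic (best of 1, -5, -5); Wexler gets 4.
- P4 → Vantage plays Basic (best of 5, 0, -3); Wexler gets -6.
Maximizing over -4, 0, 4, -6, Wexler chooses P3. Subgame-perfect outcome: (Basic, P3) with payoffs (1, 4).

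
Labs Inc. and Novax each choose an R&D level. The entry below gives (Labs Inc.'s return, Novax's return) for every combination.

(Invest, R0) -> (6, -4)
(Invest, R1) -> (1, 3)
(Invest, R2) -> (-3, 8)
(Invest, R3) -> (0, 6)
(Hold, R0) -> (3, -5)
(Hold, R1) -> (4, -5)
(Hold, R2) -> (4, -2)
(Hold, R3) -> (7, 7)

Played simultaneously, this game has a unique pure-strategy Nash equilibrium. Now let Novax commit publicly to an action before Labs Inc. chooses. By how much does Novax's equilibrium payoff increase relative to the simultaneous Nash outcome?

0

Work backward from Labs Inc.'s decision.
- R0 → Labs Inc. plays Invest (best of 6, 3); Novax gets -4.
- R1 → Labs Inc. plays Hold (best of 1, 4); Novax gets -5.
- R2 → Labs Inc. plays Hold (best of -3, 4); Novax gets -2.
- R3 → Labs Inc. plays Hold (best of 0, 7); Novax gets 7.
Novax's induced payoffs are -4, -5, -2, 7, so Novax commits to R3. Subgame-perfect outcome: (Hold, R3) with payoffs (7, 7).
Under simultaneous play:
Labs Inc.'s best replies: R0→Invest; R1→Hold; R2→Hold; R3→Hold.
Novax's best replies: Invest→R2; Hold→R3.
Only (Hold, R3) has each player best-responding; Nash payoffs (7, 7).
Novax's commitment gain: 7 − 7 = 0.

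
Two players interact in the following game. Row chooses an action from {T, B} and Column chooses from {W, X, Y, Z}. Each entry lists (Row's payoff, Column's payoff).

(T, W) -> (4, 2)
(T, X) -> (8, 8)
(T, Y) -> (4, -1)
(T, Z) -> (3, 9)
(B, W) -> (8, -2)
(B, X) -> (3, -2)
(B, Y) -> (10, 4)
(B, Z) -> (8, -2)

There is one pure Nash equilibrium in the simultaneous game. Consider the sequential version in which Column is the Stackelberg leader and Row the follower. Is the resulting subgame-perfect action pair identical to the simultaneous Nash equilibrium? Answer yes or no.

no

Row best-responds to each possible Column move:
- W: BR = B, leader payoff -2.
- X: BR = T, leader payoff 8.
- Y: BR = B, leader payoff 4.
- Z: BR = B, leader payoff -2.
Maximizing over -2, 8, 4, -2, Column chooses X. Subgame-perfect outcome: (T, X) with payoffs (8, 8).
Now find the simultaneous Nash equilibrium.
Row's best replies: W→B; X→T; Y→B; Z→B.
Column's best replies: T→Z; B→Y.
Only (B, Y) has each player best-responding; Nash payoffs (10, 4).
Sequential outcome (T, X) differs from the Nash profile (B, Y).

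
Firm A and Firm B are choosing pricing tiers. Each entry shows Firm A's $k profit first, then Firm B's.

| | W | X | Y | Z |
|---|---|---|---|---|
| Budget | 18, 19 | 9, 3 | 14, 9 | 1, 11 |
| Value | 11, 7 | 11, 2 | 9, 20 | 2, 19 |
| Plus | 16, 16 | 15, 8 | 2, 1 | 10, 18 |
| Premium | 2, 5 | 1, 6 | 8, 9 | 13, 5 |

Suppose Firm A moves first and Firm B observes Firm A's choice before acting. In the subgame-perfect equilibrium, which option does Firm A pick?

Firm B best-responds to each possible Firm A move:
- Budget: Firm B compares 19, 3, 9, 11 and picks W; Firm A would get 18.
- Value: Firm B compares 7, 2, 20, 19 and picks Y; Firm A would get 9.
- Plus: Firm B compares 16, 8, 1, 18 and picks Z; Firm A would get 10.
- Premium: Firm B compares 5, 6, 9, 5 and picks Y; Firm A would get 8.
Firm A's induced payoffs are 18, 9, 10, 8, so Firm A commits to Budget. Subgame-perfect outcome: (Budget, W) with payoffs (18, 19).

Budget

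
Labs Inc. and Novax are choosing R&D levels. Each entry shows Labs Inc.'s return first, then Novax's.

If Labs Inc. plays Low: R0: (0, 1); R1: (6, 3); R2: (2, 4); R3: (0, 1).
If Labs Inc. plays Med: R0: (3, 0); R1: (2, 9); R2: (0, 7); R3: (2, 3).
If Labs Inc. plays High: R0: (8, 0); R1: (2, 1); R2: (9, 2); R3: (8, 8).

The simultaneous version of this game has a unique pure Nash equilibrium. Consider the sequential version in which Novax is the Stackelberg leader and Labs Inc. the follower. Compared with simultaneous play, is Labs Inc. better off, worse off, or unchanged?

unchanged

Labs Inc. best-responds to each possible Novax move:
- R0: BR = High, leader payoff 0.
- R1: BR = Low, leader payoff 3.
- R2: BR = High, leader payoff 2.
- R3: BR = High, leader payoff 8.
Among 0, 3, 2, 8, the best is 8 at R3. Subgame-perfect outcome: (High, R3) with payoffs (8, 8).
For the simultaneous game, intersect best replies.
Labs Inc.'s best replies: R0→High; R1→Low; R2→High; R3→High.
Novax's best replies: Low→R2; Med→R1; High→R3.
Only (High, R3) has each player best-responding; Nash payoffs (8, 8).
Labs Inc. earns 8 sequentially versus 8 at the Nash outcome: unchanged.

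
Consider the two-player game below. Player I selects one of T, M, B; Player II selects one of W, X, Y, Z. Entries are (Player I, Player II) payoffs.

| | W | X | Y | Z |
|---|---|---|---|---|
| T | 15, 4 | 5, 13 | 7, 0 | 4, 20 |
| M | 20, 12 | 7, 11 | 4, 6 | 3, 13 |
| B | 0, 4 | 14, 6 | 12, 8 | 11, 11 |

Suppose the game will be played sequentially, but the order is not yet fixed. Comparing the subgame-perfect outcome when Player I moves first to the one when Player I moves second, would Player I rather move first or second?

If Player I leads: Player II's best replies are T→Z, M→Z, B→Z; Player I's induced payoffs 4, 3, 11; outcome (B, Z), payoffs (11, 11).
If Player II leads: Player I's best replies are W→M, X→B, Y→B, Z→B; Player II's induced payoffs 12, 6, 8, 11; outcome (M, W), payoffs (20, 12).
Player I gets 11 moving first and 20 moving second, so Player I prefers to move second.

second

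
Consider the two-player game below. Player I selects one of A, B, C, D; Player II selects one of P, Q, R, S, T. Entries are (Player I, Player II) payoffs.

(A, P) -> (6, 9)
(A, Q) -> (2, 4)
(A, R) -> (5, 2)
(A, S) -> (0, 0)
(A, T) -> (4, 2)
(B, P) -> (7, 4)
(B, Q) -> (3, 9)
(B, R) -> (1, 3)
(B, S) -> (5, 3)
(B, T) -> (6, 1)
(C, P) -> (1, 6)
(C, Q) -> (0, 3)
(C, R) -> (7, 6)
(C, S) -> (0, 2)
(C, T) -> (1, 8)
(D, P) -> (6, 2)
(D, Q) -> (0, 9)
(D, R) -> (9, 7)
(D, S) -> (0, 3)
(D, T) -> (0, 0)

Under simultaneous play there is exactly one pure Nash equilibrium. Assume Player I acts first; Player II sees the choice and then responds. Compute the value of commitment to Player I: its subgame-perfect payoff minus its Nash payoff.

3

Backward induction with Player I moving first.
- A: BR = P, leader payoff 6.
- B: BR = Q, leader payoff 3.
- C: BR = T, leader payoff 1.
- D: BR = Q, leader payoff 0.
Player I's induced payoffs are 6, 3, 1, 0, so Player I commits to A. Subgame-perfect outcome: (A, P) with payoffs (6, 9).
Now find the simultaneous Nash equilibrium.
Player I's best replies: P→B; Q→B; R→D; S→B; T→B.
Player II's best replies: A→P; B→Q; C→T; D→Q.
Only (B, Q) has each player best-responding; Nash payoffs (3, 9).
Player I's commitment gain: 6 − 3 = 3.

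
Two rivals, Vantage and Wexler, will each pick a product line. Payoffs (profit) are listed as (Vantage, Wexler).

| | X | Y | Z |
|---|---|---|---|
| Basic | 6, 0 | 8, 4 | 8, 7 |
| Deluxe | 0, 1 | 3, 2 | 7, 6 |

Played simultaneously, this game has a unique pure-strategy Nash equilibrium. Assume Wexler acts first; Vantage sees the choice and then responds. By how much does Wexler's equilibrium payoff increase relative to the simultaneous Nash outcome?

0

Solve by backward induction (Wexler leads).
- X → Vantage plays Basic (best of 6, 0); Wexler gets 0.
- Y → Vantage plays Basic (best of 8, 3); Wexler gets 4.
- Z → Vantage plays Basic (best of 8, 7); Wexler gets 7.
Among 0, 4, 7, the best is 7 at Z. Subgame-perfect outcome: (Basic, Z) with payoffs (8, 7).
Now find the simultaneous Nash equilibrium.
Vantage's best replies: X→Basic; Y→Basic; Z→Basic.
Wexler's best replies: Basic→Z; Deluxe→Z.
Only (Basic, Z) has each player best-responding; Nash payoffs (8, 7).
Wexler's commitment gain: 7 − 7 = 0.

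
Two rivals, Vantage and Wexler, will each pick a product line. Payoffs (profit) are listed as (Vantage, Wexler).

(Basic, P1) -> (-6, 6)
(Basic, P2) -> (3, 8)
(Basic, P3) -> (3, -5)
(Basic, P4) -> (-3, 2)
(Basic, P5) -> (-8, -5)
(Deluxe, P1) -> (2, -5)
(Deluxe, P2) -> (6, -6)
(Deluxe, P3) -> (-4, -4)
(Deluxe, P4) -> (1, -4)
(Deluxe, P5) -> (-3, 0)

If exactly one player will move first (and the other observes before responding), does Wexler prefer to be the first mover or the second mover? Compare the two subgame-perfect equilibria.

second

If Vantage leads: Wexler's best replies are Basic→P2, Deluxe→P5; Vantage's induced payoffs 3, -3; outcome (Basic, P2), payoffs (3, 8).
If Wexler leads: Vantage's best replies are P1→Deluxe, P2→Deluxe, P3→Basic, P4→Deluxe, P5→Deluxe; Wexler's induced payoffs -5, -6, -5, -4, 0; outcome (Deluxe, P5), payoffs (-3, 0).
Wexler gets 0 moving first and 8 moving second, so Wexler prefers to move second.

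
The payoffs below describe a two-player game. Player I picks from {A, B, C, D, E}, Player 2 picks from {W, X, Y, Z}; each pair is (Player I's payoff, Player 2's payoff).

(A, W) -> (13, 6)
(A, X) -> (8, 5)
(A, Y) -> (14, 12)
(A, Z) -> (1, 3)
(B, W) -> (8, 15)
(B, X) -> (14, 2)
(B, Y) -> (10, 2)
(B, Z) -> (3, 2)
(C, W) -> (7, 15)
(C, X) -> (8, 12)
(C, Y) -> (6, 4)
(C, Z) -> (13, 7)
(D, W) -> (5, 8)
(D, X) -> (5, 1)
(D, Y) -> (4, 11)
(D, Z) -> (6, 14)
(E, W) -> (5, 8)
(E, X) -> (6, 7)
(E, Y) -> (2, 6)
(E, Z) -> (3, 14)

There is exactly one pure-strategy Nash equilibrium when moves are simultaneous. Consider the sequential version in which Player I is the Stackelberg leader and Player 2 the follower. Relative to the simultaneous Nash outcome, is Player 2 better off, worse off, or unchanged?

unchanged

Solve by backward induction (Player I leads).
- A: BR = Y, leader payoff 14.
- B: BR = W, leader payoff 8.
- C: BR = W, leader payoff 7.
- D: BR = Z, leader payoff 6.
- E: BR = Z, leader payoff 3.
Player I's induced payoffs are 14, 8, 7, 6, 3, so Player I commits to A. Subgame-perfect outcome: (A, Y) with payoffs (14, 12).
Now find the simultaneous Nash equilibrium.
Player I's best replies: W→A; X→B; Y→A; Z→C.
Player 2's best replies: A→Y; B→W; C→W; D→Z; E→Z.
Only (A, Y) has each player best-responding; Nash payoffs (14, 12).
Player 2 earns 12 sequentially versus 12 at the Nash outcome: unchanged.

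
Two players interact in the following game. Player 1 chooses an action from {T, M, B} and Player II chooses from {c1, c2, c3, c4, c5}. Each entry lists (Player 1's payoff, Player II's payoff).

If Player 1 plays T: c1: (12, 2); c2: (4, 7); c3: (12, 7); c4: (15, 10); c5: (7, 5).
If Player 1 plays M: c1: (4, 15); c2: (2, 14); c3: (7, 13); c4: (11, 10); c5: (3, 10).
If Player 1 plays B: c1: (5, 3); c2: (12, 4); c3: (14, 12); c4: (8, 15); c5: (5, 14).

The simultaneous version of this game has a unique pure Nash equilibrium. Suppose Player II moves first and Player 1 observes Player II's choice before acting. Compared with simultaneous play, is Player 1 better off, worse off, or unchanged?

worse off

Work backward from Player 1's decision.
- c1: BR = T, leader payoff 2.
- c2: BR = B, leader payoff 4.
- c3: BR = B, leader payoff 12.
- c4: BR = T, leader payoff 10.
- c5: BR = T, leader payoff 5.
Player II's induced payoffs are 2, 4, 12, 10, 5, so Player II commits to c3. Subgame-perfect outcome: (B, c3) with payoffs (14, 12).
For the simultaneous game, intersect best replies.
Player 1's best replies: c1→T; c2→B; c3→B; c4→T; c5→T.
Player II's best replies: T→c4; M→c1; B→c4.
Only (T, c4) has each player best-responding; Nash payoffs (15, 10).
Player 1 earns 14 sequentially versus 15 at the Nash outcome: worse off.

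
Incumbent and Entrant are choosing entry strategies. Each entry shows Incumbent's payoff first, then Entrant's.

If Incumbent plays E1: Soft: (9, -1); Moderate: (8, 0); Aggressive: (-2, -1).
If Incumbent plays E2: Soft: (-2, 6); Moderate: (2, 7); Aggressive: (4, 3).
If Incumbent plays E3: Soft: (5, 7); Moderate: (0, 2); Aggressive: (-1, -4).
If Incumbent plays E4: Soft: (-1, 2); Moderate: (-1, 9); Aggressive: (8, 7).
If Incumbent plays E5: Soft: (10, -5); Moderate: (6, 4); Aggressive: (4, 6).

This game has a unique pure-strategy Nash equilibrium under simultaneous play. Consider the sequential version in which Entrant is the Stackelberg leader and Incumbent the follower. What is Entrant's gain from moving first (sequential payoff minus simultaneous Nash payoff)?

7

Incumbent best-responds to each possible Entrant move:
- Soft → Incumbent plays E5 (best of 9, -2, 5, -1, 10); Entrant gets -5.
- Moderate → Incumbent plays E1 (best of 8, 2, 0, -1, 6); Entrant gets 0.
- Aggressive → Incumbent plays E4 (best of -2, 4, -1, 8, 4); Entrant gets 7.
Maximizing over -5, 0, 7, Entrant chooses Aggressive. Subgame-perfect outcome: (E4, Aggressive) with payoffs (8, 7).
Now find the simultaneous Nash equilibrium.
Incumbent's best replies: Soft→E5; Moderate→E1; Aggressive→E4.
Entrant's best replies: E1→Moderate; E2→Moderate; E3→Soft; E4→Moderate; E5→Aggressive.
The unique mutual best reply is (E1, Moderate), giving (8, 0).
Entrant's commitment gain: 7 − 0 = 7.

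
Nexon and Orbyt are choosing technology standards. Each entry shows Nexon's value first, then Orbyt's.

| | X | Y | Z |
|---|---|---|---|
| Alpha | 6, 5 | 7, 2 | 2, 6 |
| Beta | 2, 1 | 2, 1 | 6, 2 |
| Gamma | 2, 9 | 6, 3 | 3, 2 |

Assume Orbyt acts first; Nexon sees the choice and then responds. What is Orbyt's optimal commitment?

Work backward from Nexon's decision.
- X: BR = Alpha, leader payoff 5.
- Y: BR = Alpha, leader payoff 2.
- Z: BR = Beta, leader payoff 2.
Orbyt's induced payoffs are 5, 2, 2, so Orbyt commits to X. Subgame-perfect outcome: (Alpha, X) with payoffs (6, 5).

X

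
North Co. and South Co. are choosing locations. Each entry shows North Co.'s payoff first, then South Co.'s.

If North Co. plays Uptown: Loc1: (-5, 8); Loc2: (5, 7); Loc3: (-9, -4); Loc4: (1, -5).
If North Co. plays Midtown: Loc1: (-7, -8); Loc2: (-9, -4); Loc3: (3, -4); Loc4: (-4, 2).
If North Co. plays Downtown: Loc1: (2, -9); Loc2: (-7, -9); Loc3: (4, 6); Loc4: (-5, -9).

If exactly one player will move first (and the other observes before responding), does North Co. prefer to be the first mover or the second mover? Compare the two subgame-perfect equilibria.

second

If North Co. leads: South Co.'s best replies are Uptown→Loc1, Midtown→Loc4, Downtown→Loc3; North Co.'s induced payoffs -5, -4, 4; outcome (Downtown, Loc3), payoffs (4, 6).
If South Co. leads: North Co.'s best replies are Loc1→Downtown, Loc2→Uptown, Loc3→Downtown, Loc4→Uptown; South Co.'s induced payoffs -9, 7, 6, -5; outcome (Uptown, Loc2), payoffs (5, 7).
North Co. gets 4 moving first and 5 moving second, so North Co. prefers to move second.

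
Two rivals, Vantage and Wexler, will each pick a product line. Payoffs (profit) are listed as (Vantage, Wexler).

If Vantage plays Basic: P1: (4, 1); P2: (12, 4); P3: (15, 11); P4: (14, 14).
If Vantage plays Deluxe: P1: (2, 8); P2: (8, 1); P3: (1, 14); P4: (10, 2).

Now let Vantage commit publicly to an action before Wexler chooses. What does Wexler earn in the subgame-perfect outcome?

Wexler best-responds to each possible Vantage move:
- Basic: Wexler compares 1, 4, 11, 14 and picks P4; Vantage would get 14.
- Deluxe: Wexler compares 8, 1, 14, 2 and picks P3; Vantage would get 1.
Maximizing over 14, 1, Vantage chooses Basic. Subgame-perfect outcome: (Basic, P4) with payoffs (14, 14).

14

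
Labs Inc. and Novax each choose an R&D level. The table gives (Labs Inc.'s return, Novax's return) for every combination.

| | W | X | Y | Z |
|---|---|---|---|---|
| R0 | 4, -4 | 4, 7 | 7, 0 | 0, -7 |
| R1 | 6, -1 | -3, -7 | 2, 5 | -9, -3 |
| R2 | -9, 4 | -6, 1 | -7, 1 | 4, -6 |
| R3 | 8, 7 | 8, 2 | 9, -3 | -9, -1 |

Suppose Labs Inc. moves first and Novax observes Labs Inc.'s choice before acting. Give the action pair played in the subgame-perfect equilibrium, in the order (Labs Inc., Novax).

Backward induction with Labs Inc. moving first.
- R0: Novax compares -4, 7, 0, -7 and picks X; Labs Inc. would get 4.
- R1: Novax compares -1, -7, 5, -3 and picks Y; Labs Inc. would get 2.
- R2: Novax compares 4, 1, 1, -6 and picks W; Labs Inc. would get -9.
- R3: Novax compares 7, 2, -3, -1 and picks W; Labs Inc. would get 8.
Maximizing over 4, 2, -9, 8, Labs Inc. chooses R3. Subgame-perfect outcome: (R3, W) with payoffs (8, 7).

(R3, W)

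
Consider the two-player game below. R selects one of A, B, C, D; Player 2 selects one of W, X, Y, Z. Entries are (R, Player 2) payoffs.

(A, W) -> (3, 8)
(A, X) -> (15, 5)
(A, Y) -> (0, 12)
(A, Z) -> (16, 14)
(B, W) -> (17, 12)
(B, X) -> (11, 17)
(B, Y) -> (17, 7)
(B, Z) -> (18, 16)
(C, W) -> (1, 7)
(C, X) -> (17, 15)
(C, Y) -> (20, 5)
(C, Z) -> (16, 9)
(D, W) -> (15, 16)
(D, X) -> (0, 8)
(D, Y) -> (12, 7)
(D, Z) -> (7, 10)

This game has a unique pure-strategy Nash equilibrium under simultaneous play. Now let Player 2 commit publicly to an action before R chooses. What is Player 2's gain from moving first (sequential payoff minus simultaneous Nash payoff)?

R best-responds to each possible Player 2 move:
- W: R compares 3, 17, 1, 15 and picks B; Player 2 would get 12.
- X: R compares 15, 11, 17, 0 and picks C; Player 2 would get 15.
- Y: R compares 0, 17, 20, 12 and picks C; Player 2 would get 5.
- Z: R compares 16, 18, 16, 7 and picks B; Player 2 would get 16.
Among 12, 15, 5, 16, the best is 16 at Z. Subgame-perfect outcome: (B, Z) with payoffs (18, 16).
Under simultaneous play:
R's best replies: W→B; X→C; Y→C; Z→B.
Player 2's best replies: A→Z; B→X; C→X; D→W.
Only (C, X) has each player best-responding; Nash payoffs (17, 15).
Player 2's commitment gain: 16 − 15 = 1.

1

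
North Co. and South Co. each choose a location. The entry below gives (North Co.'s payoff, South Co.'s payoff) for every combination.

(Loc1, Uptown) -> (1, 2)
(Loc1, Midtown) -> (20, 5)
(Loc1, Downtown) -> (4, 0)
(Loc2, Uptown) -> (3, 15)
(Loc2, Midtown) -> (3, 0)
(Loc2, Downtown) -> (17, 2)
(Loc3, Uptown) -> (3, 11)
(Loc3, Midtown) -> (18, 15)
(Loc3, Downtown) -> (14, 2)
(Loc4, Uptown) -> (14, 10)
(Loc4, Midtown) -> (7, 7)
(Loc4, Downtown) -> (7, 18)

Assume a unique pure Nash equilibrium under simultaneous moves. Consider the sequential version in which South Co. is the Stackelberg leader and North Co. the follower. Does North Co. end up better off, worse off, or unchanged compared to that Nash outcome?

Work backward from North Co.'s decision.
- Uptown: BR = Loc4, leader payoff 10.
- Midtown: BR = Loc1, leader payoff 5.
- Downtown: BR = Loc2, leader payoff 2.
Among 10, 5, 2, the best is 10 at Uptown. Subgame-perfect outcome: (Loc4, Uptown) with payoffs (14, 10).
Now find the simultaneous Nash equilibrium.
North Co.'s best replies: Uptown→Loc4; Midtown→Loc1; Downtown→Loc2.
South Co.'s best replies: Loc1→Midtown; Loc2→Uptown; Loc3→Midtown; Loc4→Downtown.
Only (Loc1, Midtown) has each player best-responding; Nash payoffs (20, 5).
North Co. earns 14 sequentially versus 20 at the Nash outcome: worse off.

worse off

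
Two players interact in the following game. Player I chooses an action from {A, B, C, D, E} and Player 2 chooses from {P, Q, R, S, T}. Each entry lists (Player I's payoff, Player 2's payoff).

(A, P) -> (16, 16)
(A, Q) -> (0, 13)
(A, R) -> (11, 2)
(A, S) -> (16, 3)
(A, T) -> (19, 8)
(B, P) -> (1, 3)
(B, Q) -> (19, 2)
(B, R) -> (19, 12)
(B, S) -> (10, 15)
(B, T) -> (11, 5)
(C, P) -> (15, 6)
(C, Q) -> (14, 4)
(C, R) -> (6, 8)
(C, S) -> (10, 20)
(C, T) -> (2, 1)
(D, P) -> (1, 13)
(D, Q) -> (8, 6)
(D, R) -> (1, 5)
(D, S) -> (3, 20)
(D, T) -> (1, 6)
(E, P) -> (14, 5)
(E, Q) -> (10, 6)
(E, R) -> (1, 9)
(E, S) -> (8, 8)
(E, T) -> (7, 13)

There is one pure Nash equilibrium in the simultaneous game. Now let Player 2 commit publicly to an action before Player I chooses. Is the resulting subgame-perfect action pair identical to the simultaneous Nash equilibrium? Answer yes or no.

Player I best-responds to each possible Player 2 move:
- P: BR = A, leader payoff 16.
- Q: BR = B, leader payoff 2.
- R: BR = B, leader payoff 12.
- S: BR = A, leader payoff 3.
- T: BR = A, leader payoff 8.
Among 16, 2, 12, 3, 8, the best is 16 at P. Subgame-perfect outcome: (A, P) with payoffs (16, 16).
Under simultaneous play:
Player I's best replies: P→A; Q→B; R→B; S→A; T→A.
Player 2's best replies: A→P; B→S; C→S; D→S; E→T.
The unique mutual best reply is (A, P), giving (16, 16).
Sequential outcome (A, P) coincides with the Nash profile (A, P).

yes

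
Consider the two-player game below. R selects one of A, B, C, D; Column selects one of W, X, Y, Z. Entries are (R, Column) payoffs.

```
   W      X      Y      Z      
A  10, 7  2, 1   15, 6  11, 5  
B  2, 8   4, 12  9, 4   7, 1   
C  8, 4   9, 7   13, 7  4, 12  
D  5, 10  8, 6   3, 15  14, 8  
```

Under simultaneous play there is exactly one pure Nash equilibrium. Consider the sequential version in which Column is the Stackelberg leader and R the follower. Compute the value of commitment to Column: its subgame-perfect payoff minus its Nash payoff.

1

Backward induction with Column moving first.
- W → R plays A (best of 10, 2, 8, 5); Column gets 7.
- X → R plays C (best of 2, 4, 9, 8); Column gets 7.
- Y → R plays A (best of 15, 9, 13, 3); Column gets 6.
- Z → R plays D (best of 11, 7, 4, 14); Column gets 8.
Maximizing over 7, 7, 6, 8, Column chooses Z. Subgame-perfect outcome: (D, Z) with payoffs (14, 8).
Under simultaneous play:
R's best replies: W→A; X→C; Y→A; Z→D.
Column's best replies: A→W; B→X; C→Z; D→Y.
The unique mutual best reply is (A, W), giving (10, 7).
Column's commitment gain: 8 − 7 = 1.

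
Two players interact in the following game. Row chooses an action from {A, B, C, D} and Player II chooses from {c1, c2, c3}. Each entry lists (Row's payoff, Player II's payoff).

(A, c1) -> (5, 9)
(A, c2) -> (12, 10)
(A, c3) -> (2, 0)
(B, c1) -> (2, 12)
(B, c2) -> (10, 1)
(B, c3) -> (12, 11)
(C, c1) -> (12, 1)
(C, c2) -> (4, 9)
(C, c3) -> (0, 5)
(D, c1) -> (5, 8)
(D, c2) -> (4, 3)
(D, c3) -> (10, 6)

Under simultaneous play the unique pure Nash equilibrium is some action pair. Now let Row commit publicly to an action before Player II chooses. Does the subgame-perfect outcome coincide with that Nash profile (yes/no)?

Player II best-responds to each possible Row move:
- A → Player II plays c2 (best of 9, 10, 0); Row gets 12.
- B → Player II plays c1 (best of 12, 1, 11); Row gets 2.
- C → Player II plays c2 (best of 1, 9, 5); Row gets 4.
- D → Player II plays c1 (best of 8, 3, 6); Row gets 5.
Row's induced payoffs are 12, 2, 4, 5, so Row commits to A. Subgame-perfect outcome: (A, c2) with payoffs (12, 10).
Under simultaneous play:
Row's best replies: c1→C; c2→A; c3→B.
Player II's best replies: A→c2; B→c1; C→c2; D→c1.
The unique mutual best reply is (A, c2), giving (12, 10).
Sequential outcome (A, c2) coincides with the Nash profile (A, c2).

yes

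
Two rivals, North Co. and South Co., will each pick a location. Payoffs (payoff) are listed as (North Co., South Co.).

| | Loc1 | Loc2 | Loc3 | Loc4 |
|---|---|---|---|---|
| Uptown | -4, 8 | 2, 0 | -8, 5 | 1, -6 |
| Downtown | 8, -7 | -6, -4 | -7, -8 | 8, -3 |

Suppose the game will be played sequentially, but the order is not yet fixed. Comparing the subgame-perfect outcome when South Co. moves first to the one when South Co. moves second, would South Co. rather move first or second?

If North Co. leads: South Co.'s best replies are Uptown→Loc1, Downtown→Loc4; North Co.'s induced payoffs -4, 8; outcome (Downtown, Loc4), payoffs (8, -3).
If South Co. leads: North Co.'s best replies are Loc1→Downtown, Loc2→Uptown, Loc3→Downtown, Loc4→Downtown; South Co.'s induced payoffs -7, 0, -8, -3; outcome (Uptown, Loc2), payoffs (2, 0).
South Co. gets 0 moving first and -3 moving second, so South Co. prefers to move first.

first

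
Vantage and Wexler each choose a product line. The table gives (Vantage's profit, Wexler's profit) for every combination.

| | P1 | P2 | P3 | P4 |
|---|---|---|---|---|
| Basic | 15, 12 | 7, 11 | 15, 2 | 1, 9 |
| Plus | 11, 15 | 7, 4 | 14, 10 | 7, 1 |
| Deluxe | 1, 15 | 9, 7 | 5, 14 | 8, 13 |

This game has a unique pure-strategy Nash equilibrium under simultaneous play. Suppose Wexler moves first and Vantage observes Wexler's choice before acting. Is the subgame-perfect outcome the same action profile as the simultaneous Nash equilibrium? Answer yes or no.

Solve by backward induction (Wexler leads).
- P1: Vantage compares 15, 11, 1 and picks Basic; Wexler would get 12.
- P2: Vantage compares 7, 7, 9 and picks Deluxe; Wexler would get 7.
- P3: Vantage compares 15, 14, 5 and picks Basic; Wexler would get 2.
- P4: Vantage compares 1, 7, 8 and picks Deluxe; Wexler would get 13.
Wexler's induced payoffs are 12, 7, 2, 13, so Wexler commits to P4. Subgame-perfect outcome: (Deluxe, P4) with payoffs (8, 13).
For the simultaneous game, intersect best replies.
Vantage's best replies: P1→Basic; P2→Deluxe; P3→Basic; P4→Deluxe.
Wexler's best replies: Basic→P1; Plus→P1; Deluxe→P1.
Only (Basic, P1) has each player best-responding; Nash payoffs (15, 12).
Sequential outcome (Deluxe, P4) differs from the Nash profile (Basic, P1).

no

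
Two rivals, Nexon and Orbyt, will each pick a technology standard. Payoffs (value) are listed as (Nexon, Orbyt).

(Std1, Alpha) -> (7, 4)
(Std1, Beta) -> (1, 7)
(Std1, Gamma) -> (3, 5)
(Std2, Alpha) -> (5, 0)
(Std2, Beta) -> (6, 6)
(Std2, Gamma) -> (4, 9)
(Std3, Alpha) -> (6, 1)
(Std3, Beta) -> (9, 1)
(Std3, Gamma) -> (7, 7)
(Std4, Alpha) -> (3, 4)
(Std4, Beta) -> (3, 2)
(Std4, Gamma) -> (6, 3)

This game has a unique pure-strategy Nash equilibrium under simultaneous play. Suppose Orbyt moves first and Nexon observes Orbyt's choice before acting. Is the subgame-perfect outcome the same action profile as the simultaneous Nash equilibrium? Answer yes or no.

Work backward from Nexon's decision.
- Alpha: Nexon compares 7, 5, 6, 3 and picks Std1; Orbyt would get 4.
- Beta: Nexon compares 1, 6, 9, 3 and picks Std3; Orbyt would get 1.
- Gamma: Nexon compares 3, 4, 7, 6 and picks Std3; Orbyt would get 7.
Among 4, 1, 7, the best is 7 at Gamma. Subgame-perfect outcome: (Std3, Gamma) with payoffs (7, 7).
For the simultaneous game, intersect best replies.
Nexon's best replies: Alpha→Std1; Beta→Std3; Gamma→Std3.
Orbyt's best replies: Std1→Beta; Std2→Gamma; Std3→Gamma; Std4→Alpha.
The unique mutual best reply is (Std3, Gamma), giving (7, 7).
Sequential outcome (Std3, Gamma) coincides with the Nash profile (Std3, Gamma).

yes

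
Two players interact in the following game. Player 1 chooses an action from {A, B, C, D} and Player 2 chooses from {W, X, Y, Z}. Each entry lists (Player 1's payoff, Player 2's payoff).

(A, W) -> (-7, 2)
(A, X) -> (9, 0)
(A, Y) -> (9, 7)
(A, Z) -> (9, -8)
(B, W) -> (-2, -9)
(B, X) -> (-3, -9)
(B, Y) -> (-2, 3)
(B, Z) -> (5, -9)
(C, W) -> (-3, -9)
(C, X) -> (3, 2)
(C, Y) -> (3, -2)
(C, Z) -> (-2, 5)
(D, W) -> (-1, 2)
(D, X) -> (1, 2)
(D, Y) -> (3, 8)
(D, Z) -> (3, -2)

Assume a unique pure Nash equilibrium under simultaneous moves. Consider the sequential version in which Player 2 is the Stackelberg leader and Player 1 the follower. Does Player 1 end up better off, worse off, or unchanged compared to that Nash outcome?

unchanged

Solve by backward induction (Player 2 leads).
- W: BR = D, leader payoff 2.
- X: BR = A, leader payoff 0.
- Y: BR = A, leader payoff 7.
- Z: BR = A, leader payoff -8.
Player 2's induced payoffs are 2, 0, 7, -8, so Player 2 commits to Y. Subgame-perfect outcome: (A, Y) with payoffs (9, 7).
For the simultaneous game, intersect best replies.
Player 1's best replies: W→D; X→A; Y→A; Z→A.
Player 2's best replies: A→Y; B→Y; C→Z; D→Y.
The unique mutual best reply is (A, Y), giving (9, 7).
Player 1 earns 9 sequentially versus 9 at the Nash outcome: unchanged.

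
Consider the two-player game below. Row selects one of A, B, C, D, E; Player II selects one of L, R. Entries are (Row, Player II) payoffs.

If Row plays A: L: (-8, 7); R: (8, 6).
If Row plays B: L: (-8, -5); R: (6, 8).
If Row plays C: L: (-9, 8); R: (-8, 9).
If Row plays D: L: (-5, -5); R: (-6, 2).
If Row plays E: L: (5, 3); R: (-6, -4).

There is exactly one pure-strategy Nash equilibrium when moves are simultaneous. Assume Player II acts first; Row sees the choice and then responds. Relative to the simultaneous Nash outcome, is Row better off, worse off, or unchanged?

better off

Row best-responds to each possible Player II move:
- L: Row compares -8, -8, -9, -5, 5 and picks E; Player II would get 3.
- R: Row compares 8, 6, -8, -6, -6 and picks A; Player II would get 6.
Player II's induced payoffs are 3, 6, so Player II commits to R. Subgame-perfect outcome: (A, R) with payoffs (8, 6).
For the simultaneous game, intersect best replies.
Row's best replies: L→E; R→A.
Player II's best replies: A→L; B→R; C→R; D→R; E→L.
Only (E, L) has each player best-responding; Nash payoffs (5, 3).
Row earns 8 sequentially versus 5 at the Nash outcome: better off.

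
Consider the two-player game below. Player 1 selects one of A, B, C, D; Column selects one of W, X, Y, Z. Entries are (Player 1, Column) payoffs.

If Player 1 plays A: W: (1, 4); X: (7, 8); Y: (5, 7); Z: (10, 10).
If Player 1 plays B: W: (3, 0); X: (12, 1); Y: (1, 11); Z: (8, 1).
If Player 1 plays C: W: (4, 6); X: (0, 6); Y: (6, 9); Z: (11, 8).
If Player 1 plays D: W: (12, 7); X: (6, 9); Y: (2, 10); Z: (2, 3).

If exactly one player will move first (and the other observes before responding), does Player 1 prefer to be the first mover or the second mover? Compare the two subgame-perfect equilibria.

If Player 1 leads: Column's best replies are A→Z, B→Y, C→Y, D→Y; Player 1's induced payoffs 10, 1, 6, 2; outcome (A, Z), payoffs (10, 10).
If Column leads: Player 1's best replies are W→D, X→B, Y→C, Z→C; Column's induced payoffs 7, 1, 9, 8; outcome (C, Y), payoffs (6, 9).
Player 1 gets 10 moving first and 6 moving second, so Player 1 prefers to move first.

first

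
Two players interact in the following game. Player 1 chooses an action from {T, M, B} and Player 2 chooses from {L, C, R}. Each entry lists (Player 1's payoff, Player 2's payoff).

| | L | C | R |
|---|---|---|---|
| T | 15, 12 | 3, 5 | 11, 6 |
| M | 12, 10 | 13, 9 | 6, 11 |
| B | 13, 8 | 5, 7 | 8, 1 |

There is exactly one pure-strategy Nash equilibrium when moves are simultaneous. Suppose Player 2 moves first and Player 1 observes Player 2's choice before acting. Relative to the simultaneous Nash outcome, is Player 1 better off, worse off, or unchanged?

unchanged

Work backward from Player 1's decision.
- L: Player 1 compares 15, 12, 13 and picks T; Player 2 would get 12.
- C: Player 1 compares 3, 13, 5 and picks M; Player 2 would get 9.
- R: Player 1 compares 11, 6, 8 and picks T; Player 2 would get 6.
Among 12, 9, 6, the best is 12 at L. Subgame-perfect outcome: (T, L) with payoffs (15, 12).
For the simultaneous game, intersect best replies.
Player 1's best replies: L→T; C→M; R→T.
Player 2's best replies: T→L; M→R; B→L.
Only (T, L) has each player best-responding; Nash payoffs (15, 12).
Player 1 earns 15 sequentially versus 15 at the Nash outcome: unchanged.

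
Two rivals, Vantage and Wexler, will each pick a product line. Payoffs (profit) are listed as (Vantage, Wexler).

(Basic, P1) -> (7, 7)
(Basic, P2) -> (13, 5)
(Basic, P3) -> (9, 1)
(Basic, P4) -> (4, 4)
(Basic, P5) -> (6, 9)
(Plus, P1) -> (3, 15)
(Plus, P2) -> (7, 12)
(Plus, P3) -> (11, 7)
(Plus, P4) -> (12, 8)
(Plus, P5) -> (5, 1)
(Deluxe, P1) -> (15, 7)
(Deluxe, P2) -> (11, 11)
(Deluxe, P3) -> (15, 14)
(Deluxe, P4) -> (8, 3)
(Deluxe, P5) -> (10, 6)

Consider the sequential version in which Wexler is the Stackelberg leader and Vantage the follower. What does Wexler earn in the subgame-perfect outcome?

Backward induction with Wexler moving first.
- P1: BR = Deluxe, leader payoff 7.
- P2: BR = Basic, leader payoff 5.
- P3: BR = Deluxe, leader payoff 14.
- P4: BR = Plus, leader payoff 8.
- P5: BR = Deluxe, leader payoff 6.
Maximizing over 7, 5, 14, 8, 6, Wexler chooses P3. Subgame-perfect outcome: (Deluxe, P3) with payoffs (15, 14).

14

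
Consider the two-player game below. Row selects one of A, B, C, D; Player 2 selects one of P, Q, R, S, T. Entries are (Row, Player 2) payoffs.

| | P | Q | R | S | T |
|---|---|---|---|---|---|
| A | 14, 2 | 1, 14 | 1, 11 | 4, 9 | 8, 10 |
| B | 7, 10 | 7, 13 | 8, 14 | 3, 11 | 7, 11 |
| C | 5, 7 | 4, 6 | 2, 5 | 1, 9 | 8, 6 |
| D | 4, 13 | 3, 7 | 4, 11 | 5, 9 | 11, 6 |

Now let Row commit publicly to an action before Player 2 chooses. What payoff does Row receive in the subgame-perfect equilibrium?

8

Backward induction with Row moving first.
- A → Player 2 plays Q (best of 2, 14, 11, 9, 10); Row gets 1.
- B → Player 2 plays R (best of 10, 13, 14, 11, 11); Row gets 8.
- C → Player 2 plays S (best of 7, 6, 5, 9, 6); Row gets 1.
- D → Player 2 plays P (best of 13, 7, 11, 9, 6); Row gets 4.
Among 1, 8, 1, 4, the best is 8 at B. Subgame-perfect outcome: (B, R) with payoffs (8, 14).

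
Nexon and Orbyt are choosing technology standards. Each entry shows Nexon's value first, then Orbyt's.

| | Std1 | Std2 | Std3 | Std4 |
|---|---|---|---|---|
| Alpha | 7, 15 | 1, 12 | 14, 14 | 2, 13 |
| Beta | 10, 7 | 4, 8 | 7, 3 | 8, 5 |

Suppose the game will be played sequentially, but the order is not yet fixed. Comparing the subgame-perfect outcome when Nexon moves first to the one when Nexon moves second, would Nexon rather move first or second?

If Nexon leads: Orbyt's best replies are Alpha→Std1, Beta→Std2; Nexon's induced payoffs 7, 4; outcome (Alpha, Std1), payoffs (7, 15).
If Orbyt leads: Nexon's best replies are Std1→Beta, Std2→Beta, Std3→Alpha, Std4→Beta; Orbyt's induced payoffs 7, 8, 14, 5; outcome (Alpha, Std3), payoffs (14, 14).
Nexon gets 7 moving first and 14 moving second, so Nexon prefers to move second.

second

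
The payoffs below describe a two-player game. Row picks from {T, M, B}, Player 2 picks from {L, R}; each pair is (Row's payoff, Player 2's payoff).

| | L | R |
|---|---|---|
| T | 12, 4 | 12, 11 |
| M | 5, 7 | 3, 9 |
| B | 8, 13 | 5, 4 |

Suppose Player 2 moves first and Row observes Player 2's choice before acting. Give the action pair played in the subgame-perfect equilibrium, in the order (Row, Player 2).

(T, R)

Work backward from Row's decision.
- L → Row plays T (best of 12, 5, 8); Player 2 gets 4.
- R → Row plays T (best of 12, 3, 5); Player 2 gets 11.
Player 2's induced payoffs are 4, 11, so Player 2 commits to R. Subgame-perfect outcome: (T, R) with payoffs (12, 11).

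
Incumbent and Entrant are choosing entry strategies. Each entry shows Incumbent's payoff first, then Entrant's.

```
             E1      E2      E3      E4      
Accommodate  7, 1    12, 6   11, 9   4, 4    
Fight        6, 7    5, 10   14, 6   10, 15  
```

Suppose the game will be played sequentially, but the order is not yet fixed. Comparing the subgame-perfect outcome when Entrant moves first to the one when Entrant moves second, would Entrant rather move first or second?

If Incumbent leads: Entrant's best replies are Accommodate→E3, Fight→E4; Incumbent's induced payoffs 11, 10; outcome (Accommodate, E3), payoffs (11, 9).
If Entrant leads: Incumbent's best replies are E1→Accommodate, E2→Accommodate, E3→Fight, E4→Fight; Entrant's induced payoffs 1, 6, 6, 15; outcome (Fight, E4), payoffs (10, 15).
Entrant gets 15 moving first and 9 moving second, so Entrant prefers to move first.

first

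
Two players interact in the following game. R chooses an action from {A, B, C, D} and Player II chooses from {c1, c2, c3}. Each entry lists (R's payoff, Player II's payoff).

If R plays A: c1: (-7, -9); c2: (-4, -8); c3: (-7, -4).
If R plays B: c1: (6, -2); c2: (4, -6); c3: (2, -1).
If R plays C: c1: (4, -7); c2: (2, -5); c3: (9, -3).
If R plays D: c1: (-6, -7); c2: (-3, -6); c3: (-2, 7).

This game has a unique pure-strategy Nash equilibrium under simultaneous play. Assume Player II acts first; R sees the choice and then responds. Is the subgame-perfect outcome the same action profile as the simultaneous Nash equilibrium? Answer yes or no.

Work backward from R's decision.
- c1: BR = B, leader payoff -2.
- c2: BR = B, leader payoff -6.
- c3: BR = C, leader payoff -3.
Player II's induced payoffs are -2, -6, -3, so Player II commits to c1. Subgame-perfect outcome: (B, c1) with payoffs (6, -2).
For the simultaneous game, intersect best replies.
R's best replies: c1→B; c2→B; c3→C.
Player II's best replies: A→c3; B→c3; C→c3; D→c3.
Only (C, c3) has each player best-responding; Nash payoffs (9, -3).
Sequential outcome (B, c1) differs from the Nash profile (C, c3).

no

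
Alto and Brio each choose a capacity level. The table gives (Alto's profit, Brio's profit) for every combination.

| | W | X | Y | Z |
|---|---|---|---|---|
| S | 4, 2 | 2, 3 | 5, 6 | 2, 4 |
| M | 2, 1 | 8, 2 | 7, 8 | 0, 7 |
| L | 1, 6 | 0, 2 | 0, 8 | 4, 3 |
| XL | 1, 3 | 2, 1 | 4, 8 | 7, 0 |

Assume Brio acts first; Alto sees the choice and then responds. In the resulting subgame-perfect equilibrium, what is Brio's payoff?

8

Solve by backward induction (Brio leads).
- W → Alto plays S (best of 4, 2, 1, 1); Brio gets 2.
- X → Alto plays M (best of 2, 8, 0, 2); Brio gets 2.
- Y → Alto plays M (best of 5, 7, 0, 4); Brio gets 8.
- Z → Alto plays XL (best of 2, 0, 4, 7); Brio gets 0.
Maximizing over 2, 2, 8, 0, Brio chooses Y. Subgame-perfect outcome: (M, Y) with payoffs (7, 8).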